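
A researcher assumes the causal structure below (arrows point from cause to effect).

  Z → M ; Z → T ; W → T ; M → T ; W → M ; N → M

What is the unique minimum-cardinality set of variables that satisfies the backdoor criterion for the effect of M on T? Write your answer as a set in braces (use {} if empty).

Variables eligible for adjustment (non-descendants of M, excluding M and T): {N, W, Z}.
Backdoor paths from M to T:
  P1: M <- Z -> T
  P2: M <- W -> T
The empty set is not sufficient: P1 (M <- Z -> T) has no collider blocking it and no conditioned non-collider, so it is open.
Try {W, Z}:
  P1: blocked at fork node Z ∈ conditioning set.
  P2: blocked at fork node W ∈ conditioning set.
{W, Z} contains no descendant of M and blocks every backdoor path.
Every element of {W, Z} is needed (dropping W leaves P2 open; dropping Z leaves P1 open), so no proper subset is valid.
Among all size-2 subsets of the eligible variables, only {W, Z} blocks every backdoor path, so it is the unique smallest valid adjustment set.

{W, Z}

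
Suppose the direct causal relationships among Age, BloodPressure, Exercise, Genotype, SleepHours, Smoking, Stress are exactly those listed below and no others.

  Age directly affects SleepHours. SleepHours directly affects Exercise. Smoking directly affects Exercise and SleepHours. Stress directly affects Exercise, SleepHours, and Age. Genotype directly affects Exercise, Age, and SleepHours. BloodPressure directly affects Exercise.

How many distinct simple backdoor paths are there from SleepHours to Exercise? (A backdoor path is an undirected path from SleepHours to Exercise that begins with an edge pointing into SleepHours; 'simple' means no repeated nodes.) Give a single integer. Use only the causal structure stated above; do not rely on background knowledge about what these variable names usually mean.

7

A backdoor path from SleepHours to Exercise is any simple undirected path whose first edge points into SleepHours (i.e. leaves SleepHours via a parent).
Parents of SleepHours: {Age, Genotype, Smoking, Stress}.
Enumerating:
  P1: SleepHours <- Stress -> Age <- Genotype -> Exercise
  P2: SleepHours <- Stress -> Exercise
  P3: SleepHours <- Genotype -> Age <- Stress -> Exercise
  P4: SleepHours <- Genotype -> Exercise
  P5: SleepHours <- Smoking -> Exercise
  P6: SleepHours <- Age <- Stress -> Exercise
  P7: SleepHours <- Age <- Genotype -> Exercise
That exhausts the simple backdoor paths. Count: 7.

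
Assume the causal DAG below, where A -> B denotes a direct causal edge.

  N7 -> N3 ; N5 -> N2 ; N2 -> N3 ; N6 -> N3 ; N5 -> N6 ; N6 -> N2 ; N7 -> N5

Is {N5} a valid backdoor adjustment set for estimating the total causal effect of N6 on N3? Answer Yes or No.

Backdoor paths from N6 to N3 (paths whose first edge points into N6):
  P1: N6 <- N5 <- N7 -> N3
  P2: N6 <- N5 -> N2 -> N3
Condition 1 (no descendant of N6 in the set): holds — descendants of N6 are {N2, N3}; none are in {N5}.
Condition 2 (every backdoor path blocked by {N5}):
  P1: blocked at chain node N5 ∈ conditioning set.
  P2: blocked at fork node N5 ∈ conditioning set.
{N5} satisfies the backdoor criterion.

Yes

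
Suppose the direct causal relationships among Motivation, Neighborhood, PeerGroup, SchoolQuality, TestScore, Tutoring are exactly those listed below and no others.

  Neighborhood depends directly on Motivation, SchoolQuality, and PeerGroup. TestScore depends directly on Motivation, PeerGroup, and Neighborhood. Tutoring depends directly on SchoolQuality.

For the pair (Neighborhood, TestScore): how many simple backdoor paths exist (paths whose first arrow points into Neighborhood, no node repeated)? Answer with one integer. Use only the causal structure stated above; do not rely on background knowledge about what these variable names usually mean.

A backdoor path from Neighborhood to TestScore is any simple undirected path whose first edge points into Neighborhood (i.e. leaves Neighborhood via a parent).
Parents of Neighborhood: {Motivation, PeerGroup, SchoolQuality}.
Enumerating:
  P1: Neighborhood <- PeerGroup -> TestScore
  P2: Neighborhood <- Motivation -> TestScore
That exhausts the simple backdoor paths. Count: 2.

2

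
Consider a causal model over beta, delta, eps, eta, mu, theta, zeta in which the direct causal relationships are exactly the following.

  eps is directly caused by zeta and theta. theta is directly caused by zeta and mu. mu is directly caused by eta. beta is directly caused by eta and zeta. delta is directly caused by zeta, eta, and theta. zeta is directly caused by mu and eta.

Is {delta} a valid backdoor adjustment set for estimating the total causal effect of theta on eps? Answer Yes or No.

No

Backdoor paths from theta to eps (paths whose first edge points into theta):
  P1: theta <- mu <- eta -> zeta -> eps
  P2: theta <- mu <- eta -> delta <- zeta -> eps
  P3: theta <- mu <- eta -> beta <- zeta -> eps
  P4: theta <- mu -> zeta -> eps
  P5: theta <- zeta -> eps
Condition 1 (no descendant of theta in the set): FAILS — delta is a descendant of theta.
Condition 2 (every backdoor path blocked by {delta}):
  P1: open — no interior node is in the conditioning set.
  P2: open — collider(s) delta are conditioned on (or have a conditioned descendant) and no non-collider on the path is in the set.
  P3: blocked at collider beta (neither it nor any descendant is in the conditioning set).
  P4: open — no interior node is in the conditioning set.
  P5: open — no interior node is in the conditioning set.
{delta} does not satisfy the backdoor criterion.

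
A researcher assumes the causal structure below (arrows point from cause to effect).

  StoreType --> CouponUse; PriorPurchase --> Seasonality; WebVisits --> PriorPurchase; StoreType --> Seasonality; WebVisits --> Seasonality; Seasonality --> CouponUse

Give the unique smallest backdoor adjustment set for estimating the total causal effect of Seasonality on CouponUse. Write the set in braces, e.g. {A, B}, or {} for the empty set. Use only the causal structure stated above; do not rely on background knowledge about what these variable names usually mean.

Variables eligible for adjustment (non-descendants of Seasonality, excluding Seasonality and CouponUse): {PriorPurchase, StoreType, WebVisits}.
Backdoor paths from Seasonality to CouponUse:
  P1: Seasonality <- StoreType -> CouponUse
The empty set is not sufficient: P1 (Seasonality <- StoreType -> CouponUse) has no collider blocking it and no conditioned non-collider, so it is open.
Try {StoreType}:
  P1: blocked at fork node StoreType ∈ conditioning set.
{StoreType} contains no descendant of Seasonality and blocks every backdoor path.
No other singleton works — e.g. {WebVisits} leaves P1 open — so {StoreType} is the unique smallest valid adjustment set.

{StoreType}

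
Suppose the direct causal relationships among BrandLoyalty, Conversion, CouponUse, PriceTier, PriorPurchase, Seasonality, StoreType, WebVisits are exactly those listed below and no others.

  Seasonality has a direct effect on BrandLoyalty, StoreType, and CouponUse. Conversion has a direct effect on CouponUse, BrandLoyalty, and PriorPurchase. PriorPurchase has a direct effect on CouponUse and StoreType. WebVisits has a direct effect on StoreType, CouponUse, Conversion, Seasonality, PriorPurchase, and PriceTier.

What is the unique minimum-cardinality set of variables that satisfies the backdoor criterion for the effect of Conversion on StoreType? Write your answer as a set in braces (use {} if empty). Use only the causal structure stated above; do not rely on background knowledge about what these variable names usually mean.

{WebVisits}

Variables eligible for adjustment (non-descendants of Conversion, excluding Conversion and StoreType): {PriceTier, Seasonality, WebVisits}.
Backdoor paths from Conversion to StoreType:
  P1: Conversion <- WebVisits -> PriorPurchase -> StoreType
  P2: Conversion <- WebVisits -> PriorPurchase -> CouponUse <- Seasonality -> StoreType
  P3: Conversion <- WebVisits -> Seasonality -> StoreType
  P4: Conversion <- WebVisits -> Seasonality -> CouponUse <- PriorPurchase -> StoreType
  P5: Conversion <- WebVisits -> StoreType
  P6: Conversion <- WebVisits -> CouponUse <- PriorPurchase -> StoreType
  P7: Conversion <- WebVisits -> CouponUse <- Seasonality -> StoreType
The empty set is not sufficient: P1 (Conversion <- WebVisits -> PriorPurchase -> StoreType) has no collider blocking it and no conditioned non-collider, so it is open.
Try {WebVisits}:
  P1: blocked at fork node WebVisits ∈ conditioning set.
  P2: blocked at fork node WebVisits ∈ conditioning set.
  P3: blocked at fork node WebVisits ∈ conditioning set.
  P4: blocked at fork node WebVisits ∈ conditioning set.
  P5: blocked at fork node WebVisits ∈ conditioning set.
  P6: blocked at fork node WebVisits ∈ conditioning set.
  P7: blocked at fork node WebVisits ∈ conditioning set.
{WebVisits} contains no descendant of Conversion and blocks every backdoor path.
No other singleton works — e.g. {Seasonality} leaves P1 open — so {WebVisits} is the unique smallest valid adjustment set.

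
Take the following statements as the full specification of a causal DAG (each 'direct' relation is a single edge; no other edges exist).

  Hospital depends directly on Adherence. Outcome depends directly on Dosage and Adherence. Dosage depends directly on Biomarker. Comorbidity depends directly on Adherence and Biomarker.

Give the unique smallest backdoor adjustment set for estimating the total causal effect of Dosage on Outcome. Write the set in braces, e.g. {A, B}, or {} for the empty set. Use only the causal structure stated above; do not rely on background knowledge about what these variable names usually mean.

Variables eligible for adjustment (non-descendants of Dosage, excluding Dosage and Outcome): {Adherence, Biomarker, Comorbidity, Hospital}.
Backdoor paths from Dosage to Outcome:
  P1: Dosage <- Biomarker -> Comorbidity <- Adherence -> Outcome
Each backdoor path contains an unconditioned collider, so every path is already blocked with the empty conditioning set:
  P1: blocked at collider Comorbidity (neither it nor any descendant is in the conditioning set).
The empty set is therefore the unique smallest valid set.

{}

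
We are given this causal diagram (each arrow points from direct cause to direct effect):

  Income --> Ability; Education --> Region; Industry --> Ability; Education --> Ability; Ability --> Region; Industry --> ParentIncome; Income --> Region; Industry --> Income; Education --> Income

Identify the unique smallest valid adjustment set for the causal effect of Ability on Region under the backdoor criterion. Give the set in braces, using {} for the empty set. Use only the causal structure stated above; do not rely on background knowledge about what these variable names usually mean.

{Education, Income}

Variables eligible for adjustment (non-descendants of Ability, excluding Ability and Region): {Education, Income, Industry, ParentIncome}.
Backdoor paths from Ability to Region:
  P1: Ability <- Industry -> Income <- Education -> Region
  P2: Ability <- Industry -> Income -> Region
  P3: Ability <- Education -> Income -> Region
  P4: Ability <- Education -> Region
  P5: Ability <- Income <- Education -> Region
  P6: Ability <- Income -> Region
The empty set is not sufficient: P2 (Ability <- Industry -> Income -> Region) has no collider blocking it and no conditioned non-collider, so it is open.
Try {Education, Income}:
  P1: blocked at fork node Education ∈ conditioning set.
  P2: blocked at chain node Income ∈ conditioning set.
  P3: blocked at fork node Education ∈ conditioning set.
  P4: blocked at fork node Education ∈ conditioning set.
  P5: blocked at chain node Income ∈ conditioning set.
  P6: blocked at fork node Income ∈ conditioning set.
{Education, Income} contains no descendant of Ability and blocks every backdoor path.
Every element of {Education, Income} is needed (dropping Education leaves P1 open; dropping Income leaves P2 open), so no proper subset is valid.
Among all size-2 subsets of the eligible variables, only {Education, Income} blocks every backdoor path, so it is the unique smallest valid adjustment set.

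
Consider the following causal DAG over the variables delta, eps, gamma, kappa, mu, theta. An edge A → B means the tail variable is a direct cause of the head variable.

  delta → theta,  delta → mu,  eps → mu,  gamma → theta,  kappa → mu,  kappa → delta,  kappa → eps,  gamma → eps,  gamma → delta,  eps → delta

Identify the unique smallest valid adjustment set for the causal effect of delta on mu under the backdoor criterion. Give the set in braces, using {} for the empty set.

Variables eligible for adjustment (non-descendants of delta, excluding delta and mu): {eps, gamma, kappa}.
Backdoor paths from delta to mu:
  P1: delta <- gamma -> eps <- kappa -> mu
  P2: delta <- gamma -> eps -> mu
  P3: delta <- kappa -> eps -> mu
  P4: delta <- kappa -> mu
  P5: delta <- eps <- kappa -> mu
  P6: delta <- eps -> mu
The empty set is not sufficient: P2 (delta <- gamma -> eps -> mu) has no collider blocking it and no conditioned non-collider, so it is open.
Try {eps, kappa}:
  P1: blocked at fork node kappa ∈ conditioning set.
  P2: blocked at chain node eps ∈ conditioning set.
  P3: blocked at fork node kappa ∈ conditioning set.
  P4: blocked at fork node kappa ∈ conditioning set.
  P5: blocked at chain node eps ∈ conditioning set.
  P6: blocked at fork node eps ∈ conditioning set.
{eps, kappa} contains no descendant of delta and blocks every backdoor path.
Every element of {eps, kappa} is needed (dropping eps leaves P2 open; dropping kappa leaves P1 open), so no proper subset is valid.
Among all size-2 subsets of the eligible variables, only {eps, kappa} blocks every backdoor path, so it is the unique smallest valid adjustment set.

{eps, kappa}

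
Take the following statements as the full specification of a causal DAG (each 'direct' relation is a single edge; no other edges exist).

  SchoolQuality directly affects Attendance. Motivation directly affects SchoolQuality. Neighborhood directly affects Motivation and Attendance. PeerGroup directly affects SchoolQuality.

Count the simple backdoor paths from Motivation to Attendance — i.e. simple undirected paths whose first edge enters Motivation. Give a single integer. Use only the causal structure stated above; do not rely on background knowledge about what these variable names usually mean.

A backdoor path from Motivation to Attendance is any simple undirected path whose first edge points into Motivation (i.e. leaves Motivation via a parent).
Parents of Motivation: {Neighborhood}.
Enumerating:
  P1: Motivation <- Neighborhood -> Attendance
That exhausts the simple backdoor paths. Count: 1.

1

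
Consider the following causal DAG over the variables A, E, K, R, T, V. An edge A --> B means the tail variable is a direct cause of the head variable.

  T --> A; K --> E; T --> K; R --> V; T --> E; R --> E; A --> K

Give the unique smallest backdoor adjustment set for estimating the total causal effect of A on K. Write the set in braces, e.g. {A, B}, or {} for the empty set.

{T}

Variables eligible for adjustment (non-descendants of A, excluding A and K): {R, T, V}.
Backdoor paths from A to K:
  P1: A <- T -> K
  P2: A <- T -> E <- K
The empty set is not sufficient: P1 (A <- T -> K) has no collider blocking it and no conditioned non-collider, so it is open.
Try {T}:
  P1: blocked at fork node T ∈ conditioning set.
  P2: blocked at fork node T ∈ conditioning set.
{T} contains no descendant of A and blocks every backdoor path.
No other singleton works — e.g. {R} leaves P1 open — so {T} is the unique smallest valid adjustment set.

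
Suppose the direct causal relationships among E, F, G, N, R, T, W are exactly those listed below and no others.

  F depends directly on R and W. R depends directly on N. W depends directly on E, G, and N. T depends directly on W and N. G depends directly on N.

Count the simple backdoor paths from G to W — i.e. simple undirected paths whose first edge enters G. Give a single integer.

A backdoor path from G to W is any simple undirected path whose first edge points into G (i.e. leaves G via a parent).
Parents of G: {N}.
Enumerating:
  P1: G <- N -> R -> F <- W
  P2: G <- N -> W
  P3: G <- N -> T <- W
That exhausts the simple backdoor paths. Count: 3.

3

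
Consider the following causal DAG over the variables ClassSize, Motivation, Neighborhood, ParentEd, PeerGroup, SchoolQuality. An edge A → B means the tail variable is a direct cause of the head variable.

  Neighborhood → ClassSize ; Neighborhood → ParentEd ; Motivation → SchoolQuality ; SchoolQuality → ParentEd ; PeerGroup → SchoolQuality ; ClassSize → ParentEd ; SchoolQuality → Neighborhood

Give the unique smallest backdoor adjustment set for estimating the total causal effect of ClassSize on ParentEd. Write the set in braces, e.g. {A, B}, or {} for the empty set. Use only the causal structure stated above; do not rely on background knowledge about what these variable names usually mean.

{Neighborhood}

Variables eligible for adjustment (non-descendants of ClassSize, excluding ClassSize and ParentEd): {Motivation, Neighborhood, PeerGroup, SchoolQuality}.
Backdoor paths from ClassSize to ParentEd:
  P1: ClassSize <- Neighborhood <- SchoolQuality -> ParentEd
  P2: ClassSize <- Neighborhood -> ParentEd
The empty set is not sufficient: P1 (ClassSize <- Neighborhood <- SchoolQuality -> ParentEd) has no collider blocking it and no conditioned non-collider, so it is open.
Try {Neighborhood}:
  P1: blocked at chain node Neighborhood ∈ conditioning set.
  P2: blocked at fork node Neighborhood ∈ conditioning set.
{Neighborhood} contains no descendant of ClassSize and blocks every backdoor path.
No other singleton works — e.g. {Motivation} leaves P1 open — so {Neighborhood} is the unique smallest valid adjustment set.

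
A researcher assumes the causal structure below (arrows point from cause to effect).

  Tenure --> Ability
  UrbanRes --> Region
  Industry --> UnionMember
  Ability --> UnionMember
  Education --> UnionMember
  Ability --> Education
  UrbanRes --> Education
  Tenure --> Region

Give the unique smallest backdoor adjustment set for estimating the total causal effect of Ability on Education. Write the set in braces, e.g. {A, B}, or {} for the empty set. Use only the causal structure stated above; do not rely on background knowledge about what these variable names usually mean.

Variables eligible for adjustment (non-descendants of Ability, excluding Ability and Education): {Industry, Region, Tenure, UrbanRes}.
Backdoor paths from Ability to Education:
  P1: Ability <- Tenure -> Region <- UrbanRes -> Education
Each backdoor path contains an unconditioned collider, so every path is already blocked with the empty conditioning set:
  P1: blocked at collider Region (neither it nor any descendant is in the conditioning set).
The empty set is therefore the unique smallest valid set.

{}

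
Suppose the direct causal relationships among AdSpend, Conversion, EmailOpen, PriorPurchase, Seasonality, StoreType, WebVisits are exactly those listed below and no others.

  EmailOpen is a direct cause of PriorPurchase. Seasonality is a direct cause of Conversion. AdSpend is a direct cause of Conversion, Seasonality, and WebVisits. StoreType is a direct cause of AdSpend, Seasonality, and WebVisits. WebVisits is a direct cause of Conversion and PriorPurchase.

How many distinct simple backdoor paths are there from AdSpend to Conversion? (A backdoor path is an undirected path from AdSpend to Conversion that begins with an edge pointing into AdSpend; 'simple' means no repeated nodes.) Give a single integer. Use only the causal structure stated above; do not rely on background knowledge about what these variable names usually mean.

A backdoor path from AdSpend to Conversion is any simple undirected path whose first edge points into AdSpend (i.e. leaves AdSpend via a parent).
Parents of AdSpend: {StoreType}.
Enumerating:
  P1: AdSpend <- StoreType -> WebVisits -> Conversion
  P2: AdSpend <- StoreType -> Seasonality -> Conversion
That exhausts the simple backdoor paths. Count: 2.

2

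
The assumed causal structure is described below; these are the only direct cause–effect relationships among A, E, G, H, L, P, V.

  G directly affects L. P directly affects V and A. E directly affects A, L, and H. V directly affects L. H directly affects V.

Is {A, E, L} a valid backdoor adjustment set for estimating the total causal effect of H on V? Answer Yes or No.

Backdoor paths from H to V (paths whose first edge points into H):
  P1: H <- E -> A <- P -> V
  P2: H <- E -> L <- V
Condition 1 (no descendant of H in the set): FAILS — L is a descendant of H.
Condition 2 (every backdoor path blocked by {A, E, L}):
  P1: blocked at fork node E ∈ conditioning set.
  P2: blocked at fork node E ∈ conditioning set.
{A, E, L} does not satisfy the backdoor criterion.

No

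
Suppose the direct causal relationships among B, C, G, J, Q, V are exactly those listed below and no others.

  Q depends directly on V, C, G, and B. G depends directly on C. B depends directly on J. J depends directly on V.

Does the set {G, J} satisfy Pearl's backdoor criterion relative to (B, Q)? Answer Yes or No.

Yes

Backdoor paths from B to Q (paths whose first edge points into B):
  P1: B <- J <- V -> Q
Condition 1 (no descendant of B in the set): holds — descendants of B are {Q}; none are in {G, J}.
Condition 2 (every backdoor path blocked by {G, J}):
  P1: blocked at chain node J ∈ conditioning set.
{G, J} satisfies the backdoor criterion.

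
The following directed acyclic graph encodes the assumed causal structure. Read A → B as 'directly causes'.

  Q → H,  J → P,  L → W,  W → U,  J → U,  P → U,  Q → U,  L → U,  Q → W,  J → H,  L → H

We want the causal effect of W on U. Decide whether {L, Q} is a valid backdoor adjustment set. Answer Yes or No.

Backdoor paths from W to U (paths whose first edge points into W):
  P1: W <- L -> H <- J -> P -> U
  P2: W <- L -> H <- J -> U
  P3: W <- L -> H <- Q -> U
  P4: W <- L -> U
  P5: W <- Q -> H <- J -> P -> U
  P6: W <- Q -> H <- J -> U
  P7: W <- Q -> H <- L -> U
  P8: W <- Q -> U
Condition 1 (no descendant of W in the set): holds — descendants of W are {U}; none are in {L, Q}.
Condition 2 (every backdoor path blocked by {L, Q}):
  P1: blocked at fork node L ∈ conditioning set.
  P2: blocked at fork node L ∈ conditioning set.
  P3: blocked at fork node L ∈ conditioning set.
  P4: blocked at fork node L ∈ conditioning set.
  P5: blocked at fork node Q ∈ conditioning set.
  P6: blocked at fork node Q ∈ conditioning set.
  P7: blocked at fork node Q ∈ conditioning set.
  P8: blocked at fork node Q ∈ conditioning set.
{L, Q} satisfies the backdoor criterion.

Yes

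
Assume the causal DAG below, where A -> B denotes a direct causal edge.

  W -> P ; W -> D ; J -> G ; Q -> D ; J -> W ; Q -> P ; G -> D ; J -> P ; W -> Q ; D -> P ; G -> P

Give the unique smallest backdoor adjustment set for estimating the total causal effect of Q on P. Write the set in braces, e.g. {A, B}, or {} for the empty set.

{W}

Variables eligible for adjustment (non-descendants of Q, excluding Q and P): {G, J, W}.
Backdoor paths from Q to P:
  P1: Q <- W <- J -> G -> D -> P
  P2: Q <- W <- J -> G -> P
  P3: Q <- W <- J -> P
  P4: Q <- W -> D <- G <- J -> P
  P5: Q <- W -> D <- G -> P
  P6: Q <- W -> D -> P
  P7: Q <- W -> P
The empty set is not sufficient: P1 (Q <- W <- J -> G -> D -> P) has no collider blocking it and no conditioned non-collider, so it is open.
Try {W}:
  P1: blocked at chain node W ∈ conditioning set.
  P2: blocked at chain node W ∈ conditioning set.
  P3: blocked at chain node W ∈ conditioning set.
  P4: blocked at fork node W ∈ conditioning set.
  P5: blocked at fork node W ∈ conditioning set.
  P6: blocked at fork node W ∈ conditioning set.
  P7: blocked at fork node W ∈ conditioning set.
{W} contains no descendant of Q and blocks every backdoor path.
No other singleton works — e.g. {J} leaves P6 open — so {W} is the unique smallest valid adjustment set.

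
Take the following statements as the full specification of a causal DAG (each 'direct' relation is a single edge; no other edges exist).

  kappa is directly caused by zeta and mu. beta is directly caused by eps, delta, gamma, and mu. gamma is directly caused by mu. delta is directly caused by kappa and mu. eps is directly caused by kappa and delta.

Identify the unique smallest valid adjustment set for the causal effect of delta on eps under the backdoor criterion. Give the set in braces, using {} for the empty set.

{kappa}

Variables eligible for adjustment (non-descendants of delta, excluding delta and eps): {gamma, kappa, mu, zeta}.
Backdoor paths from delta to eps:
  P1: delta <- mu -> kappa -> eps
  P2: delta <- mu -> gamma -> beta <- eps
  P3: delta <- mu -> beta <- eps
  P4: delta <- kappa <- mu -> gamma -> beta <- eps
  P5: delta <- kappa <- mu -> beta <- eps
  P6: delta <- kappa -> eps
The empty set is not sufficient: P1 (delta <- mu -> kappa -> eps) has no collider blocking it and no conditioned non-collider, so it is open.
Try {kappa}:
  P1: blocked at chain node kappa ∈ conditioning set.
  P2: blocked at collider beta (neither it nor any descendant is in the conditioning set).
  P3: blocked at collider beta (neither it nor any descendant is in the conditioning set).
  P4: blocked at chain node kappa ∈ conditioning set.
  P5: blocked at chain node kappa ∈ conditioning set.
  P6: blocked at fork node kappa ∈ conditioning set.
{kappa} contains no descendant of delta and blocks every backdoor path.
No other singleton works — e.g. {mu} leaves P6 open — so {kappa} is the unique smallest valid adjustment set.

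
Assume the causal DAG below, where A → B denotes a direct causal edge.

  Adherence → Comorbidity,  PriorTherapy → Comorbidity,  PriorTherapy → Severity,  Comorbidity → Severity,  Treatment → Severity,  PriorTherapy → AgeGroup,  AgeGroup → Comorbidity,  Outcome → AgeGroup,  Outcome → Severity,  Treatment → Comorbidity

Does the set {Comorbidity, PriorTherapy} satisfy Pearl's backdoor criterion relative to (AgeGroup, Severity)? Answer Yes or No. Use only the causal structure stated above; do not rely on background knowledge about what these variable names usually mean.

Backdoor paths from AgeGroup to Severity (paths whose first edge points into AgeGroup):
  P1: AgeGroup <- Outcome -> Severity
  P2: AgeGroup <- PriorTherapy -> Comorbidity <- Treatment -> Severity
  P3: AgeGroup <- PriorTherapy -> Comorbidity -> Severity
  P4: AgeGroup <- PriorTherapy -> Severity
Condition 1 (no descendant of AgeGroup in the set): FAILS — Comorbidity is a descendant of AgeGroup.
Condition 2 (every backdoor path blocked by {Comorbidity, PriorTherapy}):
  P1: open — no interior node is in the conditioning set.
  P2: blocked at fork node PriorTherapy ∈ conditioning set.
  P3: blocked at fork node PriorTherapy ∈ conditioning set.
  P4: blocked at fork node PriorTherapy ∈ conditioning set.
{Comorbidity, PriorTherapy} does not satisfy the backdoor criterion.

No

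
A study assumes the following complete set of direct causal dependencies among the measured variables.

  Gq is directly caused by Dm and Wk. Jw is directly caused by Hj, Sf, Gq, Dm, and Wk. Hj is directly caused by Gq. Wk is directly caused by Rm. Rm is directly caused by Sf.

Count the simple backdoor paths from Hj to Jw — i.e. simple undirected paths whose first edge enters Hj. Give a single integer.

A backdoor path from Hj to Jw is any simple undirected path whose first edge points into Hj (i.e. leaves Hj via a parent).
Parents of Hj: {Gq}.
Enumerating:
  P1: Hj <- Gq <- Dm -> Jw
  P2: Hj <- Gq <- Wk <- Rm <- Sf -> Jw
  P3: Hj <- Gq <- Wk -> Jw
  P4: Hj <- Gq -> Jw
That exhausts the simple backdoor paths. Count: 4.

4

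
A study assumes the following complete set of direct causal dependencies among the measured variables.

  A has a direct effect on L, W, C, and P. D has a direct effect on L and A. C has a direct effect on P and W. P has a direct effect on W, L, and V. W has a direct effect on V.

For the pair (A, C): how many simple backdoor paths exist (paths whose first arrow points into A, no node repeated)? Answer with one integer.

A backdoor path from A to C is any simple undirected path whose first edge points into A (i.e. leaves A via a parent).
Parents of A: {D}.
Enumerating:
  P1: A <- D -> L <- P <- C
  P2: A <- D -> L <- P -> W <- C
  P3: A <- D -> L <- P -> V <- W <- C
That exhausts the simple backdoor paths. Count: 3.

3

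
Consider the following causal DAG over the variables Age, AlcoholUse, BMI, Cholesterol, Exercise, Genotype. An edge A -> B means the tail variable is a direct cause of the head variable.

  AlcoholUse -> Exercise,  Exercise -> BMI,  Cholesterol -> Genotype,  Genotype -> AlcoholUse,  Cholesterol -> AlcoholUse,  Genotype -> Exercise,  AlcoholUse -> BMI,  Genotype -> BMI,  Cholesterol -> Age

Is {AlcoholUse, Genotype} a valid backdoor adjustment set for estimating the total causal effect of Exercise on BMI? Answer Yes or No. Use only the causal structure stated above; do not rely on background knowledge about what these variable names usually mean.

Backdoor paths from Exercise to BMI (paths whose first edge points into Exercise):
  P1: Exercise <- Genotype <- Cholesterol -> AlcoholUse -> BMI
  P2: Exercise <- Genotype -> AlcoholUse -> BMI
  P3: Exercise <- Genotype -> BMI
  P4: Exercise <- AlcoholUse <- Cholesterol -> Genotype -> BMI
  P5: Exercise <- AlcoholUse <- Genotype -> BMI
  P6: Exercise <- AlcoholUse -> BMI
Condition 1 (no descendant of Exercise in the set): holds — descendants of Exercise are {BMI}; none are in {AlcoholUse, Genotype}.
Condition 2 (every backdoor path blocked by {AlcoholUse, Genotype}):
  P1: blocked at chain node Genotype ∈ conditioning set.
  P2: blocked at fork node Genotype ∈ conditioning set.
  P3: blocked at fork node Genotype ∈ conditioning set.
  P4: blocked at chain node AlcoholUse ∈ conditioning set.
  P5: blocked at chain node AlcoholUse ∈ conditioning set.
  P6: blocked at fork node AlcoholUse ∈ conditioning set.
{AlcoholUse, Genotype} satisfies the backdoor criterion.

Yes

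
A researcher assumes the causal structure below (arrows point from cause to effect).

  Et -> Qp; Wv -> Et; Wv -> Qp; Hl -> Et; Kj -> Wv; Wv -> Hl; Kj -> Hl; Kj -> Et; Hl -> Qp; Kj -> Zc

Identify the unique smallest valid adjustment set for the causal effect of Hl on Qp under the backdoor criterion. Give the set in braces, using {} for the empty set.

{Kj, Wv}

Variables eligible for adjustment (non-descendants of Hl, excluding Hl and Qp): {Kj, Wv, Zc}.
Backdoor paths from Hl to Qp:
  P1: Hl <- Kj -> Wv -> Et -> Qp
  P2: Hl <- Kj -> Wv -> Qp
  P3: Hl <- Kj -> Et <- Wv -> Qp
  P4: Hl <- Kj -> Et -> Qp
  P5: Hl <- Wv <- Kj -> Et -> Qp
  P6: Hl <- Wv -> Et -> Qp
  P7: Hl <- Wv -> Qp
The empty set is not sufficient: P1 (Hl <- Kj -> Wv -> Et -> Qp) has no collider blocking it and no conditioned non-collider, so it is open.
Try {Kj, Wv}:
  P1: blocked at fork node Kj ∈ conditioning set.
  P2: blocked at fork node Kj ∈ conditioning set.
  P3: blocked at fork node Kj ∈ conditioning set.
  P4: blocked at fork node Kj ∈ conditioning set.
  P5: blocked at chain node Wv ∈ conditioning set.
  P6: blocked at fork node Wv ∈ conditioning set.
  P7: blocked at fork node Wv ∈ conditioning set.
{Kj, Wv} contains no descendant of Hl and blocks every backdoor path.
Every element of {Kj, Wv} is needed (dropping Kj leaves P4 open; dropping Wv leaves P6 open), so no proper subset is valid.
Among all size-2 subsets of the eligible variables, only {Kj, Wv} blocks every backdoor path, so it is the unique smallest valid adjustment set.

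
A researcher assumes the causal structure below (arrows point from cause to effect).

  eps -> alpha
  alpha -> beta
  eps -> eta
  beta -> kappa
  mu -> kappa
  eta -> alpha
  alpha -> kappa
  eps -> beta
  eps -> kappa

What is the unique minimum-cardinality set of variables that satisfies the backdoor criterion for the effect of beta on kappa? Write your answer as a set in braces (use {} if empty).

Variables eligible for adjustment (non-descendants of beta, excluding beta and kappa): {alpha, eps, eta, mu}.
Backdoor paths from beta to kappa:
  P1: beta <- eps -> eta -> alpha -> kappa
  P2: beta <- eps -> alpha -> kappa
  P3: beta <- eps -> kappa
  P4: beta <- alpha <- eps -> kappa
  P5: beta <- alpha <- eta <- eps -> kappa
  P6: beta <- alpha -> kappa
The empty set is not sufficient: P1 (beta <- eps -> eta -> alpha -> kappa) has no collider blocking it and no conditioned non-collider, so it is open.
Try {alpha, eps}:
  P1: blocked at fork node eps ∈ conditioning set.
  P2: blocked at fork node eps ∈ conditioning set.
  P3: blocked at fork node eps ∈ conditioning set.
  P4: blocked at chain node alpha ∈ conditioning set.
  P5: blocked at chain node alpha ∈ conditioning set.
  P6: blocked at fork node alpha ∈ conditioning set.
{alpha, eps} contains no descendant of beta and blocks every backdoor path.
Every element of {alpha, eps} is needed (dropping alpha leaves P6 open; dropping eps leaves P3 open), so no proper subset is valid.
Among all size-2 subsets of the eligible variables, only {alpha, eps} blocks every backdoor path, so it is the unique smallest valid adjustment set.

{alpha, eps}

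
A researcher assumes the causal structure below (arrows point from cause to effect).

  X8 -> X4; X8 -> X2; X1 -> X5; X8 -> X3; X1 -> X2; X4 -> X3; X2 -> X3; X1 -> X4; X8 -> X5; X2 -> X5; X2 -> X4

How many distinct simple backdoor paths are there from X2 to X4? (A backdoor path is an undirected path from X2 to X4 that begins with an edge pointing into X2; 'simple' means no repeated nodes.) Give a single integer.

6

A backdoor path from X2 to X4 is any simple undirected path whose first edge points into X2 (i.e. leaves X2 via a parent).
Parents of X2: {X1, X8}.
Enumerating:
  P1: X2 <- X1 -> X4
  P2: X2 <- X1 -> X5 <- X8 -> X4
  P3: X2 <- X1 -> X5 <- X8 -> X3 <- X4
  P4: X2 <- X8 -> X4
  P5: X2 <- X8 -> X5 <- X1 -> X4
  P6: X2 <- X8 -> X3 <- X4
That exhausts the simple backdoor paths. Count: 6.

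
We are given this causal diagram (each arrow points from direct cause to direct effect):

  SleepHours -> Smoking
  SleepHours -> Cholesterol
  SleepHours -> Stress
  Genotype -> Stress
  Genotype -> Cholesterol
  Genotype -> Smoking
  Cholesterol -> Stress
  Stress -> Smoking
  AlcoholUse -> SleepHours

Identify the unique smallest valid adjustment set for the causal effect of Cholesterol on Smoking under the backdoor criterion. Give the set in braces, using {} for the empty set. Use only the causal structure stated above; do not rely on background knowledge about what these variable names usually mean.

{Genotype, SleepHours}

Variables eligible for adjustment (non-descendants of Cholesterol, excluding Cholesterol and Smoking): {AlcoholUse, Genotype, SleepHours}.
Backdoor paths from Cholesterol to Smoking:
  P1: Cholesterol <- Genotype -> Stress <- SleepHours -> Smoking
  P2: Cholesterol <- Genotype -> Stress -> Smoking
  P3: Cholesterol <- Genotype -> Smoking
  P4: Cholesterol <- SleepHours -> Stress <- Genotype -> Smoking
  P5: Cholesterol <- SleepHours -> Stress -> Smoking
  P6: Cholesterol <- SleepHours -> Smoking
The empty set is not sufficient: P2 (Cholesterol <- Genotype -> Stress -> Smoking) has no collider blocking it and no conditioned non-collider, so it is open.
Try {Genotype, SleepHours}:
  P1: blocked at fork node Genotype ∈ conditioning set.
  P2: blocked at fork node Genotype ∈ conditioning set.
  P3: blocked at fork node Genotype ∈ conditioning set.
  P4: blocked at fork node SleepHours ∈ conditioning set.
  P5: blocked at fork node SleepHours ∈ conditioning set.
  P6: blocked at fork node SleepHours ∈ conditioning set.
{Genotype, SleepHours} contains no descendant of Cholesterol and blocks every backdoor path.
Every element of {Genotype, SleepHours} is needed (dropping Genotype leaves P2 open; dropping SleepHours leaves P5 open), so no proper subset is valid.
Among all size-2 subsets of the eligible variables, only {Genotype, SleepHours} blocks every backdoor path, so it is the unique smallest valid adjustment set.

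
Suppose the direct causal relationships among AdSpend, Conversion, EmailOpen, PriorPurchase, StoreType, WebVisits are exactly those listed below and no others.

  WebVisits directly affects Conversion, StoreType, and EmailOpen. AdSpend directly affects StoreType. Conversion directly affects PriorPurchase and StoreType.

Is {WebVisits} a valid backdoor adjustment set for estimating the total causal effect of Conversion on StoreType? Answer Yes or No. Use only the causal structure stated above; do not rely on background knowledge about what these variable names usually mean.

Backdoor paths from Conversion to StoreType (paths whose first edge points into Conversion):
  P1: Conversion <- WebVisits -> StoreType
Condition 1 (no descendant of Conversion in the set): holds — descendants of Conversion are {PriorPurchase, StoreType}; none are in {WebVisits}.
Condition 2 (every backdoor path blocked by {WebVisits}):
  P1: blocked at fork node WebVisits ∈ conditioning set.
{WebVisits} satisfies the backdoor criterion.

Yes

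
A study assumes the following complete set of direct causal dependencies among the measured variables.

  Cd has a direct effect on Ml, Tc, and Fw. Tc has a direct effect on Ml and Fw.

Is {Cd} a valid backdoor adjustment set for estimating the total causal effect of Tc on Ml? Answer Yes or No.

Backdoor paths from Tc to Ml (paths whose first edge points into Tc):
  P1: Tc <- Cd -> Ml
Condition 1 (no descendant of Tc in the set): holds — descendants of Tc are {Fw, Ml}; none are in {Cd}.
Condition 2 (every backdoor path blocked by {Cd}):
  P1: blocked at fork node Cd ∈ conditioning set.
{Cd} satisfies the backdoor criterion.

Yes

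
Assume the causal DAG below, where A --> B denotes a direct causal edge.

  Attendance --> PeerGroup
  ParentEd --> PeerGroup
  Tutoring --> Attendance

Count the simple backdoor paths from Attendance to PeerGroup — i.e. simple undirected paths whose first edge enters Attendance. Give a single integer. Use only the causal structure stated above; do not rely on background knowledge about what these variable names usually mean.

A backdoor path from Attendance to PeerGroup is any simple undirected path whose first edge points into Attendance (i.e. leaves Attendance via a parent).
Parents of Attendance: {Tutoring}.
No simple path from any parent of Attendance reaches PeerGroup without revisiting Attendance, so there are no backdoor paths.

0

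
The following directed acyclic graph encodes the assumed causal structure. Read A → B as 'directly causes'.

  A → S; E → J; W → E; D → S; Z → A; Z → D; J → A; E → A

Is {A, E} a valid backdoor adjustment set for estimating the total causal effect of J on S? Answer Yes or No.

No

Backdoor paths from J to S (paths whose first edge points into J):
  P1: J <- E -> A <- Z -> D -> S
  P2: J <- E -> A -> S
Condition 1 (no descendant of J in the set): FAILS — A is a descendant of J.
Condition 2 (every backdoor path blocked by {A, E}):
  P1: blocked at fork node E ∈ conditioning set.
  P2: blocked at fork node E ∈ conditioning set.
{A, E} does not satisfy the backdoor criterion.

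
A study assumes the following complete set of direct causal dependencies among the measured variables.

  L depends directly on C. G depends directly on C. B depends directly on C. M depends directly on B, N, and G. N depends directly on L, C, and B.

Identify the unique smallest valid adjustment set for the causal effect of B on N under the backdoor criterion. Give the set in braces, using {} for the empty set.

{C}

Variables eligible for adjustment (non-descendants of B, excluding B and N): {C, G, L}.
Backdoor paths from B to N:
  P1: B <- C -> L -> N
  P2: B <- C -> N
  P3: B <- C -> G -> M <- N
The empty set is not sufficient: P1 (B <- C -> L -> N) has no collider blocking it and no conditioned non-collider, so it is open.
Try {C}:
  P1: blocked at fork node C ∈ conditioning set.
  P2: blocked at fork node C ∈ conditioning set.
  P3: blocked at fork node C ∈ conditioning set.
{C} contains no descendant of B and blocks every backdoor path.
No other singleton works — e.g. {L} leaves P2 open — so {C} is the unique smallest valid adjustment set.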